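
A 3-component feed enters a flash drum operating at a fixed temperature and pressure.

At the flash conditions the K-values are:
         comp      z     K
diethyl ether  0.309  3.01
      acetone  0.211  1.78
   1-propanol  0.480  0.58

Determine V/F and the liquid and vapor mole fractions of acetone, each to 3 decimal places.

Rachford–Rice: g(V/F) = Σ zᵢ(Kᵢ−1)/(1+V/F(Kᵢ−1)) = 0.
g(0) = ΣzᵢKᵢ − 1 = 0.584 and g(1) = 1 − Σzᵢ/Kᵢ = -0.049, so a root lies in (0, 1).
Newton iteration, V/F⁰ = 0.63:
  V/F = 0.630: g = 0.1103, g' = -0.457 → V/F = 0.871
  V/F = 0.871: g = 0.0059, g' = -0.421 → V/F = 0.885
Converged at V/F = 0.885.
Compositions from xᵢ = zᵢ/(1+V/F(Kᵢ−1)), yᵢ = Kᵢxᵢ:
  diethyl ether: x = 0.111, y = 0.335
  acetone: x = 0.125, y = 0.222
  1-propanol: x = 0.764, y = 0.443

V/F = 0.885, x_acetone = 0.125, y_acetone = 0.222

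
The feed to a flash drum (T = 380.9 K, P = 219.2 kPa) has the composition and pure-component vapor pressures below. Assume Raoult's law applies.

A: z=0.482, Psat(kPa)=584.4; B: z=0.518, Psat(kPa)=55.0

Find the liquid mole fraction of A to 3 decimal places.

x_A = 0.310

Raoult's law: Kᵢ = Pᵢˢᵃᵗ/P = Pᵢˢᵃᵗ/219.2.
  K_A = 584.4/219.2 = 2.66606, K_B = 55.0/219.2 = 0.25091
Rachford–Rice: g(ψ) = Σ zᵢ(Kᵢ−1)/(1+ψ(Kᵢ−1)) = 0.
g(0) = ΣzᵢKᵢ − 1 = 0.415 and g(1) = 1 − Σzᵢ/Kᵢ = -1.245, so a root lies in (0, 1).
Newton–Raphson from ψ = 0.51:
  ψ = 0.510: g = -0.1938, g' = -1.152 → ψ = 0.342
  ψ = 0.342: g = -0.0099, g' = -1.068 → ψ = 0.333
Converged at ψ = 0.333.
Compositions from xᵢ = zᵢ/(1+ψ(Kᵢ−1)), yᵢ = Kᵢxᵢ:
  A: x = 0.310, y = 0.827
  B: x = 0.690, y = 0.173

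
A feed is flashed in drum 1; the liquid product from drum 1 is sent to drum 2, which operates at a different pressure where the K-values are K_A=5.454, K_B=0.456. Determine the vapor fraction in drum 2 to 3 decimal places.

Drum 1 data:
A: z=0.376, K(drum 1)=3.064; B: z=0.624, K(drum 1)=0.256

Drum 1:
Rachford–Rice: g(ψ₁) = Σ zᵢ(Kᵢ−1)/(1+ψ₁(Kᵢ−1)) = 0.
Check two-phase: ΣzᵢKᵢ = 1.312 > 1 and Σzᵢ/Kᵢ = 2.560 > 1, so g(0) = 0.312 > 0 and g(1) = -1.560 < 0.
Newton–Raphson from ψ₁ = 0.5:
  ψ₁ = 0.500: g = -0.3573, g' = -1.264 → ψ₁ = 0.217
  ψ₁ = 0.217: g = -0.0179, g' = -1.255 → ψ₁ = 0.203
Converged at ψ₁ = 0.203.
Drum-1 compositions:
  A: x = 0.265, y = 0.812
  B: x = 0.735, y = 0.188
Drum-2 feed = drum-1 liquid: z₂ = (0.2650, 0.7350).
Drum 2:
Material balance + equilibrium reduce to Σ zᵢ(Kᵢ−1)/(1+ψ₂(Kᵢ−1)) = 0.
Feasibility: ΣzᵢKᵢ = 1.780, Σzᵢ/Kᵢ = 1.661 — both > 1, two phases present.
Binary case is linear: z₁(K₁−1)(1+ψ₂(K₂−1)) + z₂(K₂−1)(1+ψ₂(K₁−1)) = 0
⇒ ψ₂ = [z₁(K₁−1)+z₂(K₂−1)] / [−(K₁−1)(K₂−1)] = 0.7803/2.4230 = 0.322
  A: x = 0.109, y = 0.594
  B: x = 0.891, y = 0.406

V/F (drum 2) = 0.322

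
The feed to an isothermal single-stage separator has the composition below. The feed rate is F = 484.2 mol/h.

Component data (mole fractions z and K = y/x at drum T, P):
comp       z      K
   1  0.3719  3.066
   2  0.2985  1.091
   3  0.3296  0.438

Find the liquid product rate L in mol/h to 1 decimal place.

Rachford–Rice: g(ψ) = Σ zᵢ(Kᵢ−1)/(1+ψ(Kᵢ−1)) = 0.
Feasibility: ΣzᵢKᵢ = 1.6103, Σzᵢ/Kᵢ = 1.1474 — both > 1, two phases present.
Newton iteration, ψ⁰ = 0.61:
  ψ = 0.6100: g = 0.08381, g' = -0.5540 → ψ = 0.7613
  ψ = 0.7613: g = 0.00030, g' = -0.5600 → ψ = 0.7618
Converged at ψ = 0.7618.
Then V = ψ·F = 0.7618·484.2 = 368.9 mol/h and L = F − V = 115.3 mol/h.

L = 115.3 mol/h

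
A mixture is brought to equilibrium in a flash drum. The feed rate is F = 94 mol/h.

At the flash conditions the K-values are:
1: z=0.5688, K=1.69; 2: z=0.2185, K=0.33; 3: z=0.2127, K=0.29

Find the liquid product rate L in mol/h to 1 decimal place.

Material balance + equilibrium reduce to Σ zᵢ(Kᵢ−1)/(1+ψ(Kᵢ−1)) = 0.
Feasibility: ΣzᵢKᵢ = 1.0951, Σzᵢ/Kᵢ = 1.7321 — both > 1, two phases present.
Newton iteration, ψ⁰ = 0.5:
  ψ = 0.5000: g = -0.16248, g' = -0.6292 → ψ = 0.2418
  ψ = 0.2418: g = -0.02065, g' = -0.4948 → ψ = 0.2001
  ψ = 0.2001: g = -0.00020, g' = -0.4856 → ψ = 0.1996
Converged at ψ = 0.1996.
Then V = ψ·F = 0.1996·94 = 18.8 mol/h and L = F − V = 75.2 mol/h.

L = 75.2 mol/h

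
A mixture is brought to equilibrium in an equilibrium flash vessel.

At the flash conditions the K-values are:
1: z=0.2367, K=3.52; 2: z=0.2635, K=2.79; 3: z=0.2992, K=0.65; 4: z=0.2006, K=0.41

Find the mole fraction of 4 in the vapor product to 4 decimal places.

Rachford–Rice: g(β) = Σ zᵢ(Kᵢ−1)/(1+β(Kᵢ−1)) = 0.
g(0) = ΣzᵢKᵢ − 1 = 0.8451 and g(1) = 1 − Σzᵢ/Kᵢ = -0.1113, so a root lies in (0, 1).
Newton iteration, β⁰ = 0.55:
  β = 0.5500: g = 0.18277, g' = -0.6877 → β = 0.8158
  β = 0.8158: g = 0.01216, g' = -0.6318 → β = 0.8350
Converged at β = 0.8350.
Compositions from xᵢ = zᵢ/(1+β(Kᵢ−1)), yᵢ = Kᵢxᵢ:
  1: x = 0.0763, y = 0.2684
  2: x = 0.1056, y = 0.2947
  3: x = 0.4227, y = 0.2748
  4: x = 0.3954, y = 0.1621

y_4 = 0.1621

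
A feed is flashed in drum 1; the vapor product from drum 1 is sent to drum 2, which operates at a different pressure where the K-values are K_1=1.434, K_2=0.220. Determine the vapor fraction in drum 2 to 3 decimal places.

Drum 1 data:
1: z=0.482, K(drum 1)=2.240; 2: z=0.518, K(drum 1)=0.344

Drum 1:
Material balance + equilibrium reduce to Σ zᵢ(Kᵢ−1)/(1+ψ₁(Kᵢ−1)) = 0.
g(0) = ΣzᵢKᵢ − 1 = 0.258 and g(1) = 1 − Σzᵢ/Kᵢ = -0.721, so a root lies in (0, 1).
Newton–Raphson from ψ₁ = 0.5:
  ψ₁ = 0.500: g = -0.1367, g' = -0.776 → ψ₁ = 0.324
  ψ₁ = 0.324: g = -0.0050, g' = -0.737 → ψ₁ = 0.317
Converged at ψ₁ = 0.317.
Drum-1 compositions:
  1: x = 0.346, y = 0.775
  2: x = 0.654, y = 0.225
Drum-2 feed = drum-1 vapor: z₂ = (0.7750, 0.2250).
Drum 2:
Newton iteration, ψ₂⁰ = 0.5:
  ψ₂ = 0.500: g = -0.0113, g' = -0.466 → ψ₂ = 0.476
  ψ₂ = 0.476: g = -0.0002, g' = -0.446 → ψ₂ = 0.475
Converged at ψ₂ = 0.475.
  1: x = 0.643, y = 0.921
  2: x = 0.357, y = 0.079

V/F (drum 2) = 0.475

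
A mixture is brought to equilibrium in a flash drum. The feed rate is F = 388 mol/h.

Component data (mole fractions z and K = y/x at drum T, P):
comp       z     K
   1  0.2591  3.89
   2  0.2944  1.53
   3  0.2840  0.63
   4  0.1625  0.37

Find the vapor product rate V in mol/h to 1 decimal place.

Rachford–Rice: g(V/F) = Σ zᵢ(Kᵢ−1)/(1+V/F(Kᵢ−1)) = 0.
g(0) = ΣzᵢKᵢ − 1 = 0.6974 and g(1) = 1 − Σzᵢ/Kᵢ = -0.1490, so a root lies in (0, 1).
Newton–Raphson from V/F = 0.32:
  V/F = 0.3200: g = 0.27502, g' = -0.7958 → V/F = 0.6656
  V/F = 0.6656: g = 0.05575, g' = -0.5581 → V/F = 0.7655
  V/F = 0.7655: g = -0.00023, g' = -0.5679 → V/F = 0.7651
Converged at V/F = 0.7651.
Then V = V/F·F = 0.7651·388 = 296.9 mol/h and L = F − V = 91.1 mol/h.

V = 296.9 mol/h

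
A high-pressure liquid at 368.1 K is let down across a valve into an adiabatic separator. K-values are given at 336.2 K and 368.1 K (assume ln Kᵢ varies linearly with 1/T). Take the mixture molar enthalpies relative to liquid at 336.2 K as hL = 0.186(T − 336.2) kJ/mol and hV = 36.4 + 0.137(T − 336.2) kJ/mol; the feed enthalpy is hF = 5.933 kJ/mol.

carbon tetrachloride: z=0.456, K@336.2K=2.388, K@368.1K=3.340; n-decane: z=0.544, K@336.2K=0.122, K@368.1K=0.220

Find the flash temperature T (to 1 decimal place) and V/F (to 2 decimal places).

T = 338.8 K, V/F = 0.15

Adiabatic flash: solve Rachford–Rice at each trial T, then check hF = ψ·hV(T) + (1−ψ)·hL(T).
  T = 336.2 K: K = (2.388, 0.122), RR gives ψ = 0.127, H_out = 4.639 kJ/mol
  T = 368.1 K: K = (3.340, 0.220), RR gives ψ = 0.352, H_out = 18.201 kJ/mol
  T = 352.1 K: K = (2.844, 0.166), RR gives ψ = 0.252, H_out = 11.923 kJ/mol
  T = 344.1 K: K = (2.610, 0.143), RR gives ψ = 0.194, H_out = 8.455 kJ/mol
  T = 340.1 K: K = (2.496, 0.132), RR gives ψ = 0.162, H_out = 6.582 kJ/mol
  T = 338.1 K: K = (2.441, 0.127), RR gives ψ = 0.145, H_out = 5.602 kJ/mol
Linear interpolation between T = 338.1 (H_out = 5.602) and T = 340.1 (H_out = 6.582) on hF = 5.933 gives T ≈ 338.8 K, at which ψ = 0.15.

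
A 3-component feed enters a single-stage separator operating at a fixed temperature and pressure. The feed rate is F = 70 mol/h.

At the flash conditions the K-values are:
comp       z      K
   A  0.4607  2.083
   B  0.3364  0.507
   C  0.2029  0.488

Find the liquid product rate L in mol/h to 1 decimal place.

Rachford–Rice: g(V/F) = Σ zᵢ(Kᵢ−1)/(1+V/F(Kᵢ−1)) = 0.
Feasibility: ΣzᵢKᵢ = 1.2292, Σzᵢ/Kᵢ = 1.3005 — both > 1, two phases present.
Newton iteration, V/F⁰ = 0.65:
  V/F = 0.6500: g = -0.10694, g' = -0.4826 → V/F = 0.4284
  V/F = 0.4284: g = -0.00252, g' = -0.4708 → V/F = 0.4231
Converged at V/F = 0.4231.
Then V = V/F·F = 0.4231·70 = 29.6 mol/h and L = F − V = 40.4 mol/h.

L = 40.4 mol/h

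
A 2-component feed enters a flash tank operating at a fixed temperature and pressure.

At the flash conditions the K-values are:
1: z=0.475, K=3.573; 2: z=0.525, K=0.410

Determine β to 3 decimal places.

Binary case is linear: z₁(K₁−1)(1+β(K₂−1)) + z₂(K₂−1)(1+β(K₁−1)) = 0
⇒ β = [z₁(K₁−1)+z₂(K₂−1)] / [−(K₁−1)(K₂−1)] = 0.9124/1.5181 = 0.601

β = 0.601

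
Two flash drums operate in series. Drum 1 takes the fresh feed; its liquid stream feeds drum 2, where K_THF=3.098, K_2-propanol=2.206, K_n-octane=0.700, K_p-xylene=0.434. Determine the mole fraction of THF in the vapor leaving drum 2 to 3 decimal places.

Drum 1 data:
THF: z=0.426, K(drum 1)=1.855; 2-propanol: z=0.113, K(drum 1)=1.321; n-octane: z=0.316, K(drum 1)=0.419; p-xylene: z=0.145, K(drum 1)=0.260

y_THF (drum 2) = 0.400

Drum 1:
Rachford–Rice: g(ψ₁) = Σ zᵢ(Kᵢ−1)/(1+ψ₁(Kᵢ−1)) = 0.
Feasibility: ΣzᵢKᵢ = 1.110, Σzᵢ/Kᵢ = 1.627 — both > 1, two phases present.
Newton–Raphson from ψ₁ = 0.54:
  ψ₁ = 0.540: g = -0.1661, g' = -0.601 → ψ₁ = 0.264
  ψ₁ = 0.264: g = -0.0194, g' = -0.489 → ψ₁ = 0.224
Converged at ψ₁ = 0.224.
Drum-1 compositions:
  THF: x = 0.358, y = 0.663
  2-propanol: x = 0.105, y = 0.139
  n-octane: x = 0.363, y = 0.152
  p-xylene: x = 0.174, y = 0.045
Drum-2 feed = drum-1 liquid: z₂ = (0.3576, 0.1054, 0.3632, 0.1738).
Drum 2:
Rachford–Rice: g(ψ₂) = Σ zᵢ(Kᵢ−1)/(1+ψ₂(Kᵢ−1)) = 0.
g(0) = ΣzᵢKᵢ − 1 = 0.670 and g(1) = 1 − Σzᵢ/Kᵢ = -0.082, so a root lies in (0, 1).
Newton iteration, ψ₂⁰ = 0.5:
  ψ₂ = 0.500: g = 0.1801, g' = -0.588 → ψ₂ = 0.806
  ψ₂ = 0.806: g = 0.0186, g' = -0.502 → ψ₂ = 0.843
Converged at ψ₂ = 0.843.
  THF: x = 0.129, y = 0.400
  2-propanol: x = 0.052, y = 0.115
  n-octane: x = 0.486, y = 0.340
  p-xylene: x = 0.332, y = 0.144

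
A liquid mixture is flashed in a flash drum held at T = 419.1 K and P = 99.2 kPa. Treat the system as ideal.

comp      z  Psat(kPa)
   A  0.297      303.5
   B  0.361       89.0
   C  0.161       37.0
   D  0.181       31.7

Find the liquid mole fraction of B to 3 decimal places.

x_B = 0.376

Raoult's law: Kᵢ = Pᵢˢᵃᵗ/P = Pᵢˢᵃᵗ/99.2.
  K_A = 303.5/99.2 = 3.05948, K_B = 89.0/99.2 = 0.89718, K_C = 37.0/99.2 = 0.37298, K_D = 31.7/99.2 = 0.31956
Rachford–Rice: g(ψ) = Σ zᵢ(Kᵢ−1)/(1+ψ(Kᵢ−1)) = 0.
g(0) = ΣzᵢKᵢ − 1 = 0.350 and g(1) = 1 − Σzᵢ/Kᵢ = -0.498, so a root lies in (0, 1).
Newton iteration, ψ⁰ = 0.44:
  ψ = 0.440: g = -0.0332, g' = -0.642 → ψ = 0.388
  ψ = 0.388: g = 0.0004, g' = -0.658 → ψ = 0.389
Converged at ψ = 0.389.
Compositions from xᵢ = zᵢ/(1+ψ(Kᵢ−1)), yᵢ = Kᵢxᵢ:
  A: x = 0.165, y = 0.505
  B: x = 0.376, y = 0.337
  C: x = 0.213, y = 0.079
  D: x = 0.246, y = 0.079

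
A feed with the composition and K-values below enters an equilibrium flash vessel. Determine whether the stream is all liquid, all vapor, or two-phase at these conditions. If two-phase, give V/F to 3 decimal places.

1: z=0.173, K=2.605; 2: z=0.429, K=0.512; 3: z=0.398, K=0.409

ΣzᵢKᵢ = 0.833; Σzᵢ/Kᵢ = 1.877.
Since ΣzᵢKᵢ < 1 the mixture is below its bubble point — single liquid phase.

all liquid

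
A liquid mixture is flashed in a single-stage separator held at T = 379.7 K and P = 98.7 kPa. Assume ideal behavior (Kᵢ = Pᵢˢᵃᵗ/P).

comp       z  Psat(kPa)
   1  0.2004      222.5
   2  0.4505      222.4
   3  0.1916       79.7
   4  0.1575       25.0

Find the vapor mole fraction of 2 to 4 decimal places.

y_2 = 0.4825

Raoult's law: Kᵢ = Pᵢˢᵃᵗ/P = Pᵢˢᵃᵗ/98.7.
  K_1 = 222.5/98.7 = 2.254306, K_2 = 222.4/98.7 = 2.253293, K_3 = 79.7/98.7 = 0.807497, K_4 = 25.0/98.7 = 0.253293
Rachford–Rice: g(ψ) = Σ zᵢ(Kᵢ−1)/(1+ψ(Kᵢ−1)) = 0.
Check two-phase: ΣzᵢKᵢ = 1.6615 > 1 and Σzᵢ/Kᵢ = 1.1479 > 1, so g(0) = 0.6615 > 0 and g(1) = -0.1479 < 0.
Newton–Raphson from ψ = 0.59:
  ψ = 0.5900: g = 0.21722, g' = -0.6276 → ψ = 0.9361
  ψ = 0.9361: g = -0.06028, g' = -1.1963 → ψ = 0.8857
  ψ = 0.8857: g = -0.00511, g' = -1.0058 → ψ = 0.8806
Converged at ψ = 0.8806.
Compositions from xᵢ = zᵢ/(1+ψ(Kᵢ−1)), yᵢ = Kᵢxᵢ:
  1: x = 0.0952, y = 0.2147
  2: x = 0.2142, y = 0.4825
  3: x = 0.2307, y = 0.1863
  4: x = 0.4599, y = 0.1165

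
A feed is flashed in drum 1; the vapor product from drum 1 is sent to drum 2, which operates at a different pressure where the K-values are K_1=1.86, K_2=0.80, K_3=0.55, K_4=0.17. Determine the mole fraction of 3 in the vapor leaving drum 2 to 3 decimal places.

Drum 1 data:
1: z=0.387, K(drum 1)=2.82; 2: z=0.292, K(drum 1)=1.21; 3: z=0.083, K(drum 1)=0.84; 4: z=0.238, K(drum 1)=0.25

y_3 (drum 2) = 0.056

Drum 1:
Let ψ₁ = V/F and solve Σ zᵢ(Kᵢ−1)/(1+ψ₁(Kᵢ−1)) = 0.
g(0) = ΣzᵢKᵢ − 1 = 0.574 and g(1) = 1 − Σzᵢ/Kᵢ = -0.429, so a root lies in (0, 1).
Iterate (Newton) starting at ψ₁ = 0.5:
  ψ₁ = 0.500: g = 0.1242, g' = -0.707 → ψ₁ = 0.676
  ψ₁ = 0.676: g = -0.0072, g' = -0.821 → ψ₁ = 0.667
Converged at ψ₁ = 0.667.
Drum-1 compositions:
  1: x = 0.175, y = 0.493
  2: x = 0.256, y = 0.310
  3: x = 0.093, y = 0.078
  4: x = 0.476, y = 0.119
Drum-2 feed = drum-1 vapor: z₂ = (0.4930, 0.3099, 0.0780, 0.1190).
Drum 2:
Newton iteration, ψ₂⁰ = 0.31:
  ψ₂ = 0.310: g = 0.0948, g' = -0.411 → ψ₂ = 0.540
  ψ₂ = 0.540: g = -0.0056, g' = -0.483 → ψ₂ = 0.529
Converged at ψ₂ = 0.529.
  1: x = 0.339, y = 0.630
  2: x = 0.347, y = 0.277
  3: x = 0.102, y = 0.056
  4: x = 0.212, y = 0.036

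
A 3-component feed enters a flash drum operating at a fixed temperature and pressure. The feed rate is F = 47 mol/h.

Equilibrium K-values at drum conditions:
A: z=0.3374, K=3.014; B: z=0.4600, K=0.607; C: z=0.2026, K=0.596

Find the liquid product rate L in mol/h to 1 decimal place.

Newton–Raphson from V/F = 0.32:
  V/F = 0.3200: g = 0.11243, g' = -0.6426 → V/F = 0.4949
  V/F = 0.4949: g = 0.01356, g' = -0.5044 → V/F = 0.5218
  V/F = 0.5218: g = 0.00019, g' = -0.4909 → V/F = 0.5222
Converged at V/F = 0.5222.
Then V = V/F·F = 0.5222·47 = 24.5 mol/h and L = F − V = 22.5 mol/h.

L = 22.5 mol/h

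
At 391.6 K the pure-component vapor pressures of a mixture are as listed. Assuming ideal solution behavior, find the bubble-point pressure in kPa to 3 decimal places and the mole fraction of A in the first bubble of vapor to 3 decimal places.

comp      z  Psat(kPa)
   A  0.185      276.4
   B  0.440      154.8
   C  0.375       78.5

At the bubble point ψ → 0, so ΣzᵢKᵢ = 1 with Kᵢ = Pᵢˢᵃᵗ/P ⇒ P = ΣzᵢPᵢˢᵃᵗ.
P = 0.185·276.4 + 0.440·154.8 + 0.375·78.5 = 148.684 kPa
yᵢ = zᵢPᵢˢᵃᵗ/P ⇒ y_A = 0.185·276.4/148.684 = 0.344

Pbub = 148.684 kPa, y_A = 0.344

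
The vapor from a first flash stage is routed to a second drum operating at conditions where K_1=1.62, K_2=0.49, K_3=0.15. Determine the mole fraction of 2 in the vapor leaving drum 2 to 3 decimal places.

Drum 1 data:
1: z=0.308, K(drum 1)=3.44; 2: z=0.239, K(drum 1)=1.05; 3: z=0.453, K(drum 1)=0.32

Drum 1:
Rachford–Rice: g(ψ₁) = Σ zᵢ(Kᵢ−1)/(1+ψ₁(Kᵢ−1)) = 0.
g(0) = ΣzᵢKᵢ − 1 = 0.455 and g(1) = 1 − Σzᵢ/Kᵢ = -0.733, so a root lies in (0, 1).
Iterate (Newton) starting at ψ₁ = 0.5:
  ψ₁ = 0.500: g = -0.1165, g' = -0.854 → ψ₁ = 0.363
  ψ₁ = 0.363: g = 0.0009, g' = -0.885 → ψ₁ = 0.364
Converged at ψ₁ = 0.364.
Drum-1 compositions:
  1: x = 0.163, y = 0.561
  2: x = 0.235, y = 0.246
  3: x = 0.602, y = 0.193
Drum-2 feed = drum-1 vapor: z₂ = (0.5608, 0.2465, 0.1927).
Drum 2:
Rachford–Rice: g(ψ₂) = Σ zᵢ(Kᵢ−1)/(1+ψ₂(Kᵢ−1)) = 0.
g(0) = ΣzᵢKᵢ − 1 = 0.058 and g(1) = 1 − Σzᵢ/Kᵢ = -1.134, so a root lies in (0, 1).
Iterate (Newton) starting at ψ₂ = 0.5:
  ψ₂ = 0.500: g = -0.1882, g' = -0.662 → ψ₂ = 0.216
  ψ₂ = 0.216: g = -0.0352, g' = -0.457 → ψ₂ = 0.139
  ψ₂ = 0.139: g = -0.0009, g' = -0.436 → ψ₂ = 0.137
Converged at ψ₂ = 0.137.
  1: x = 0.517, y = 0.837
  2: x = 0.265, y = 0.130
  3: x = 0.218, y = 0.033

y_2 (drum 2) = 0.130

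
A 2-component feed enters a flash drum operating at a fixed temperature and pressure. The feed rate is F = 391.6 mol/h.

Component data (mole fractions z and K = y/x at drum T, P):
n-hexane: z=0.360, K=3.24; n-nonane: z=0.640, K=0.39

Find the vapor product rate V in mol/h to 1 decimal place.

V = 119.2 mol/h

Newton iteration, β⁰ = 0.5:
  β = 0.500: g = -0.1813, g' = -0.895 → β = 0.297
  β = 0.297: g = 0.0071, g' = -1.006 → β = 0.304
Converged at β = 0.304.
Then V = β·F = 0.3044·391.6 = 119.2 mol/h and L = F − V = 272.4 mol/h.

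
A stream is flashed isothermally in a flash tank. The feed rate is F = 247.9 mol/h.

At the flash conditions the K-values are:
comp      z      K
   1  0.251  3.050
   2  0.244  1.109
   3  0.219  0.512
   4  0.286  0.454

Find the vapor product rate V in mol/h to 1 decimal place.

Material balance + equilibrium reduce to Σ zᵢ(Kᵢ−1)/(1+ψ(Kᵢ−1)) = 0.
Feasibility: ΣzᵢKᵢ = 1.278, Σzᵢ/Kᵢ = 1.360 — both > 1, two phases present.
Iterate (Newton) starting at ψ = 0.5:
  ψ = 0.500: g = -0.0768, g' = -0.512 → ψ = 0.350
  ψ = 0.350: g = 0.0033, g' = -0.566 → ψ = 0.356
Converged at ψ = 0.356.
Then V = ψ·F = 0.3558·247.9 = 88.2 mol/h and L = F − V = 159.7 mol/h.

V = 88.2 mol/h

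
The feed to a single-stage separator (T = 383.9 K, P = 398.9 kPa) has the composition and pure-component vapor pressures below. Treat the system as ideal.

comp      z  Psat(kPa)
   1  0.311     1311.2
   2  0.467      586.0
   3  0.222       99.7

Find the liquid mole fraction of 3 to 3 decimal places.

x_3 = 0.549

Raoult's law: Kᵢ = Pᵢˢᵃᵗ/P = Pᵢˢᵃᵗ/398.9.
  K_1 = 1311.2/398.9 = 3.28704, K_2 = 586.0/398.9 = 1.46904, K_3 = 99.7/398.9 = 0.24994
Rachford–Rice: g(ψ) = Σ zᵢ(Kᵢ−1)/(1+ψ(Kᵢ−1)) = 0.
Feasibility: ΣzᵢKᵢ = 1.764, Σzᵢ/Kᵢ = 1.301 — both > 1, two phases present.
Iterate (Newton) starting at ψ = 0.51:
  ψ = 0.510: g = 0.2354, g' = -0.741 → ψ = 0.828
  ψ = 0.828: g = -0.0354, g' = -1.116 → ψ = 0.796
  ψ = 0.796: g = -0.0015, g' = -1.028 → ψ = 0.794
Converged at ψ = 0.794.
Compositions from xᵢ = zᵢ/(1+ψ(Kᵢ−1)), yᵢ = Kᵢxᵢ:
  1: x = 0.110, y = 0.363
  2: x = 0.340, y = 0.500
  3: x = 0.549, y = 0.137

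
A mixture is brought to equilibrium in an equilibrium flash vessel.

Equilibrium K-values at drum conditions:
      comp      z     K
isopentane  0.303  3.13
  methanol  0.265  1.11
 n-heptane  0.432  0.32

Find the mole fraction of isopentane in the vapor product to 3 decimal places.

y_isopentane = 0.533

Rachford–Rice: g(V/F) = Σ zᵢ(Kᵢ−1)/(1+V/F(Kᵢ−1)) = 0.
Feasibility: ΣzᵢKᵢ = 1.381, Σzᵢ/Kᵢ = 1.686 — both > 1, two phases present.
Newton iteration, V/F⁰ = 0.64:
  V/F = 0.640: g = -0.2198, g' = -0.875 → V/F = 0.389
  V/F = 0.389: g = -0.0184, g' = -0.783 → V/F = 0.365
Converged at V/F = 0.365.
Compositions from xᵢ = zᵢ/(1+V/F(Kᵢ−1)), yᵢ = Kᵢxᵢ:
  isopentane: x = 0.170, y = 0.533
  methanol: x = 0.255, y = 0.283
  n-heptane: x = 0.575, y = 0.184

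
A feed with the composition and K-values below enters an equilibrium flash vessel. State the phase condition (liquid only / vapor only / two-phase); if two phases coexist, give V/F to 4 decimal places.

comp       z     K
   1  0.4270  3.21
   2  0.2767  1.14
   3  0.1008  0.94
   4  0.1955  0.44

ΣzᵢKᵢ = 1.8669; Σzᵢ/Kᵢ = 0.9273.
Since Σzᵢ/Kᵢ < 1 the mixture is above its dew point — single vapor phase.

vapor only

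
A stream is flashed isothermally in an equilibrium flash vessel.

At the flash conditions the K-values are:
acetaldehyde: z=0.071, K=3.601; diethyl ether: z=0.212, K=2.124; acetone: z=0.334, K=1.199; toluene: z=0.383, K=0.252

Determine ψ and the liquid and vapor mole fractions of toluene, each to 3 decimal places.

Rachford–Rice: g(ψ) = Σ zᵢ(Kᵢ−1)/(1+ψ(Kᵢ−1)) = 0.
g(0) = ΣzᵢKᵢ − 1 = 0.203 and g(1) = 1 − Σzᵢ/Kᵢ = -0.918, so a root lies in (0, 1).
Newton–Raphson from ψ = 0.5:
  ψ = 0.500: g = -0.1644, g' = -0.758 → ψ = 0.283
  ψ = 0.283: g = -0.0135, g' = -0.670 → ψ = 0.263
Converged at ψ = 0.263.
Compositions from xᵢ = zᵢ/(1+ψ(Kᵢ−1)), yᵢ = Kᵢxᵢ:
  acetaldehyde: x = 0.042, y = 0.152
  diethyl ether: x = 0.164, y = 0.348
  acetone: x = 0.317, y = 0.381
  toluene: x = 0.477, y = 0.120

ψ = 0.263, x_toluene = 0.477, y_toluene = 0.120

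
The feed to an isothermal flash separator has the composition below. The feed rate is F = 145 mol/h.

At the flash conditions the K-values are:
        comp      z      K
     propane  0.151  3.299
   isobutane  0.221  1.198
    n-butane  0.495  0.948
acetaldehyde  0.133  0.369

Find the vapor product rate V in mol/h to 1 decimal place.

Newton iteration, V/F⁰ = 0.5:
  V/F = 0.500: g = 0.0523, g' = -0.294 → V/F = 0.678
  V/F = 0.678: g = 0.0010, g' = -0.292 → V/F = 0.681
Converged at V/F = 0.681.
Then V = V/F·F = 0.6811·145 = 98.8 mol/h and L = F − V = 46.2 mol/h.

V = 98.8 mol/h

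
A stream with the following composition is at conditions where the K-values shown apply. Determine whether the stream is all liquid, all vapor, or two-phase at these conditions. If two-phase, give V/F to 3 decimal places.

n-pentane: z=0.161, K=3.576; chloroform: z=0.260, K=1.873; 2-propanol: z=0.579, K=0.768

all vapor

ΣzᵢKᵢ = 1.507; Σzᵢ/Kᵢ = 0.938.
Since Σzᵢ/Kᵢ < 1 the mixture is above its dew point — single vapor phase.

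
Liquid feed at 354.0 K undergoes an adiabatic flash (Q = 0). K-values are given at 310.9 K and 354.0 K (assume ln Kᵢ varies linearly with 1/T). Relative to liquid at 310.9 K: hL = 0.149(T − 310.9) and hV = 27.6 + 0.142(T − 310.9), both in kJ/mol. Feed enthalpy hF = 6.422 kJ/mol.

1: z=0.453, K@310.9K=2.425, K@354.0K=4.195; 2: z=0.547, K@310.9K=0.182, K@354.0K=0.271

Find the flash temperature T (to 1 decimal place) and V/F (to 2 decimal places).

Adiabatic flash: solve Rachford–Rice at each trial T, then check hF = ψ·hV(T) + (1−ψ)·hL(T).
  T = 310.9 K: K = (2.425, 0.182), RR gives ψ = 0.170, H_out = 4.690 kJ/mol
  T = 354.0 K: K = (4.195, 0.271), RR gives ψ = 0.450, H_out = 18.711 kJ/mol
  T = 332.4 K: K = (3.245, 0.225), RR gives ψ = 0.341, H_out = 12.556 kJ/mol
  T = 321.6 K: K = (2.817, 0.203), RR gives ψ = 0.267, H_out = 8.950 kJ/mol
  T = 316.2 K: K = (2.615, 0.192), RR gives ψ = 0.222, H_out = 6.912 kJ/mol
  T = 313.5 K: K = (2.517, 0.187), RR gives ψ = 0.197, H_out = 5.812 kJ/mol
  T = 314.9 K: K = (2.568, 0.190), RR gives ψ = 0.210, H_out = 6.390 kJ/mol
Linear interpolation between T = 314.9 (H_out = 6.390) and T = 316.2 (H_out = 6.912) on hF = 6.422 gives T ≈ 315.0 K, at which ψ = 0.21.

T = 315.0 K, V/F = 0.21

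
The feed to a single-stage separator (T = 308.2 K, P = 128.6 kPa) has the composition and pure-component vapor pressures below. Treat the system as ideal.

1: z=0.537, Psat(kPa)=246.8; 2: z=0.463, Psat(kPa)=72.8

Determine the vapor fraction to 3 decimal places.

ψ = 0.734

Raoult's law: Kᵢ = Pᵢˢᵃᵗ/P = Pᵢˢᵃᵗ/128.6.
  K_1 = 246.8/128.6 = 1.91913, K_2 = 72.8/128.6 = 0.56610
Material balance + equilibrium reduce to Σ zᵢ(Kᵢ−1)/(1+ψ(Kᵢ−1)) = 0.
g(0) = ΣzᵢKᵢ − 1 = 0.293 and g(1) = 1 − Σzᵢ/Kᵢ = -0.098, so a root lies in (0, 1).
Binary case is linear: z₁(K₁−1)(1+ψ(K₂−1)) + z₂(K₂−1)(1+ψ(K₁−1)) = 0
⇒ ψ = [z₁(K₁−1)+z₂(K₂−1)] / [−(K₁−1)(K₂−1)] = 0.2927/0.3988 = 0.734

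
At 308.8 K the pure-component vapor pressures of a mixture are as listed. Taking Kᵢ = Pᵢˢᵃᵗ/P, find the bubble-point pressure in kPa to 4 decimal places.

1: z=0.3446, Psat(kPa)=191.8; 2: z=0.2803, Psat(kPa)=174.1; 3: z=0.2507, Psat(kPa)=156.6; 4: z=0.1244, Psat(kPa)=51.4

At the bubble point ψ → 0, so ΣzᵢKᵢ = 1 with Kᵢ = Pᵢˢᵃᵗ/P ⇒ P = ΣzᵢPᵢˢᵃᵗ.
P = 0.3446·191.8 + 0.2803·174.1 + 0.2507·156.6 + 0.1244·51.4 = 160.5483 kPa

Pbub = 160.5483 kPa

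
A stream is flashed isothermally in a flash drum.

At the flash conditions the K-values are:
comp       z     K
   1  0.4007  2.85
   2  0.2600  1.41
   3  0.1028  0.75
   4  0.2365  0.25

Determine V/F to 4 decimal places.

Material balance + equilibrium reduce to Σ zᵢ(Kᵢ−1)/(1+V/F(Kᵢ−1)) = 0.
Check two-phase: ΣzᵢKᵢ = 1.6448 > 1 and Σzᵢ/Kᵢ = 1.4081 > 1, so g(0) = 0.6448 > 0 and g(1) = -0.4081 < 0.
Newton–Raphson from V/F = 0.66:
  V/F = 0.6600: g = 0.03565, g' = -0.8359 → V/F = 0.7026
  V/F = 0.7026: g = -0.00109, g' = -0.8896 → V/F = 0.7014
Converged at V/F = 0.7014.

V/F = 0.7014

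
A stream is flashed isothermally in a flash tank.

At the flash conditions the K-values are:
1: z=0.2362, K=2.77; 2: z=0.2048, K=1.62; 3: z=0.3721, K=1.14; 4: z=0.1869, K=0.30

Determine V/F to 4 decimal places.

V/F = 0.8115

Iterate (Newton) starting at V/F = 0.64:
  V/F = 0.6400: g = 0.09773, g' = -0.5097 → V/F = 0.8317
  V/F = 0.8317: g = -0.01359, g' = -0.6859 → V/F = 0.8119
  V/F = 0.8119: g = -0.00029, g' = -0.6568 → V/F = 0.8115
Converged at V/F = 0.8115.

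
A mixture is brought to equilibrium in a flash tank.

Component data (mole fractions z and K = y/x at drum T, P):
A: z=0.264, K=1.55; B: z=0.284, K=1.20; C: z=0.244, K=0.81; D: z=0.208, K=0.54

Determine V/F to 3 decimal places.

V/F = 0.430

Material balance + equilibrium reduce to Σ zᵢ(Kᵢ−1)/(1+V/F(Kᵢ−1)) = 0.
Check two-phase: ΣzᵢKᵢ = 1.060 > 1 and Σzᵢ/Kᵢ = 1.093 > 1, so g(0) = 0.060 > 0 and g(1) = -0.093 < 0.
Newton–Raphson from V/F = 0.57:
  V/F = 0.570: g = -0.0201, g' = -0.147 → V/F = 0.433
  V/F = 0.433: g = -0.0005, g' = -0.141 → V/F = 0.430
Converged at V/F = 0.430.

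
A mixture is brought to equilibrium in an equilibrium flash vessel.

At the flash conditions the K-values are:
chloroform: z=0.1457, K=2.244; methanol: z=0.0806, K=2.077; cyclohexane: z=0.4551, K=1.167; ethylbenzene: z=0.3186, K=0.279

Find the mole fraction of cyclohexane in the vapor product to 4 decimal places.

Newton–Raphson from ψ = 0.5:
  ψ = 0.5000: g = -0.12089, g' = -0.5410 → ψ = 0.2765
  ψ = 0.2765: g = -0.01253, g' = -0.4503 → ψ = 0.2487
  ψ = 0.2487: g = -0.00005, g' = -0.4473 → ψ = 0.2486
Converged at ψ = 0.2486.
Compositions from xᵢ = zᵢ/(1+ψ(Kᵢ−1)), yᵢ = Kᵢxᵢ:
  chloroform: x = 0.1113, y = 0.2497
  methanol: x = 0.0636, y = 0.1320
  cyclohexane: x = 0.4370, y = 0.5099
  ethylbenzene: x = 0.3882, y = 0.1083

y_cyclohexane = 0.5099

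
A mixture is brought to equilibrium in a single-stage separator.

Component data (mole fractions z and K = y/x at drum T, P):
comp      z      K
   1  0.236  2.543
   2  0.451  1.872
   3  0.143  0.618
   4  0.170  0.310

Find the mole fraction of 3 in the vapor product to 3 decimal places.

y_3 = 0.133

Material balance + equilibrium reduce to Σ zᵢ(Kᵢ−1)/(1+β(Kᵢ−1)) = 0.
Feasibility: ΣzᵢKᵢ = 1.585, Σzᵢ/Kᵢ = 1.114 — both > 1, two phases present.
Newton iteration, β⁰ = 0.5:
  β = 0.500: g = 0.2328, g' = -0.566 → β = 0.911
  β = 0.911: g = -0.0294, g' = -0.840 → β = 0.876
  β = 0.876: g = -0.0011, g' = -0.777 → β = 0.875
Converged at β = 0.875.
Compositions from xᵢ = zᵢ/(1+β(Kᵢ−1)), yᵢ = Kᵢxᵢ:
  1: x = 0.100, y = 0.255
  2: x = 0.256, y = 0.479
  3: x = 0.215, y = 0.133
  4: x = 0.429, y = 0.133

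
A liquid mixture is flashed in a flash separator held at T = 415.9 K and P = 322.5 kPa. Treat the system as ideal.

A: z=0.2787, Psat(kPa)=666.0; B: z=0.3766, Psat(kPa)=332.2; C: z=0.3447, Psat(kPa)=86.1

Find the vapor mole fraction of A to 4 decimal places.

Raoult's law: Kᵢ = Pᵢˢᵃᵗ/P = Pᵢˢᵃᵗ/322.5.
  K_A = 666.0/322.5 = 2.065116, K_B = 332.2/322.5 = 1.030078, K_C = 86.1/322.5 = 0.266977
Rachford–Rice: g(ψ) = Σ zᵢ(Kᵢ−1)/(1+ψ(Kᵢ−1)) = 0.
Check two-phase: ΣzᵢKᵢ = 1.0555 > 1 and Σzᵢ/Kᵢ = 1.7917 > 1, so g(0) = 0.0555 > 0 and g(1) = -0.7917 < 0.
Newton iteration, ψ⁰ = 0.5:
  ψ = 0.5000: g = -0.19401, g' = -0.5965 → ψ = 0.1747
  ψ = 0.1747: g = -0.02826, g' = -0.4687 → ψ = 0.1145
  ψ = 0.1145: g = 0.00007, g' = -0.4722 → ψ = 0.1146
Converged at ψ = 0.1146.
Compositions from xᵢ = zᵢ/(1+ψ(Kᵢ−1)), yᵢ = Kᵢxᵢ:
  A: x = 0.2484, y = 0.5129
  B: x = 0.3753, y = 0.3866
  C: x = 0.3763, y = 0.1005

y_A = 0.5129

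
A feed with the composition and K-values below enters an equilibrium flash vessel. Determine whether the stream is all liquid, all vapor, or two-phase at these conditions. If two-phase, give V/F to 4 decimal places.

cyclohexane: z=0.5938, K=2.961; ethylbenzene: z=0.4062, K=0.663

ΣzᵢKᵢ = 2.0276; Σzᵢ/Kᵢ = 0.8132.
Since Σzᵢ/Kᵢ < 1 the mixture is above its dew point — single vapor phase.

all vapor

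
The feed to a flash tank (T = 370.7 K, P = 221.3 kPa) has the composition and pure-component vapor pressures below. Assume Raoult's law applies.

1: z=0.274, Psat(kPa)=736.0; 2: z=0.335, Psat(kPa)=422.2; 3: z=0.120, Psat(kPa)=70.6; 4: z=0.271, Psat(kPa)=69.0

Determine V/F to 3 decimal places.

V/F = 0.608

Raoult's law: Kᵢ = Pᵢˢᵃᵗ/P = Pᵢˢᵃᵗ/221.3.
  K_1 = 736.0/221.3 = 3.32580, K_2 = 422.2/221.3 = 1.90782, K_3 = 70.6/221.3 = 0.31902, K_4 = 69.0/221.3 = 0.31179
Material balance + equilibrium reduce to Σ zᵢ(Kᵢ−1)/(1+V/F(Kᵢ−1)) = 0.
Check two-phase: ΣzᵢKᵢ = 1.673 > 1 and Σzᵢ/Kᵢ = 1.503 > 1, so g(0) = 0.673 > 0 and g(1) = -0.503 < 0.
Iterate (Newton) starting at V/F = 0.65:
  V/F = 0.650: g = -0.0391, g' = -0.943 → V/F = 0.609
  V/F = 0.609: g = -0.0007, g' = -0.911 → V/F = 0.608
Converged at V/F = 0.608.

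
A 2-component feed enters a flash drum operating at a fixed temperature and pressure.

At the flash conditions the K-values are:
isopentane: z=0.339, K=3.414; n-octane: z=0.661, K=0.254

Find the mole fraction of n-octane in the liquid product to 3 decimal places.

Let ψ = V/F and solve Σ zᵢ(Kᵢ−1)/(1+ψ(Kᵢ−1)) = 0.
Feasibility: ΣzᵢKᵢ = 1.325, Σzᵢ/Kᵢ = 2.702 — both > 1, two phases present.
Binary case is linear: z₁(K₁−1)(1+ψ(K₂−1)) + z₂(K₂−1)(1+ψ(K₁−1)) = 0
⇒ ψ = [z₁(K₁−1)+z₂(K₂−1)] / [−(K₁−1)(K₂−1)] = 0.3252/1.8008 = 0.181
Compositions from xᵢ = zᵢ/(1+ψ(Kᵢ−1)), yᵢ = Kᵢxᵢ:
  isopentane: x = 0.236, y = 0.806
  n-octane: x = 0.764, y = 0.194

x_n-octane = 0.764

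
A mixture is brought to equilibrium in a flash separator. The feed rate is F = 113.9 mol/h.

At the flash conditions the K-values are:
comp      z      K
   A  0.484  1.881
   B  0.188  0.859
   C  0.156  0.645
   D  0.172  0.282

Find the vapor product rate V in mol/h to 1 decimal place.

V = 58.9 mol/h

Rachford–Rice: g(V/F) = Σ zᵢ(Kᵢ−1)/(1+V/F(Kᵢ−1)) = 0.
Feasibility: ΣzᵢKᵢ = 1.221, Σzᵢ/Kᵢ = 1.328 — both > 1, two phases present.
Iterate (Newton) starting at V/F = 0.5:
  V/F = 0.500: g = 0.0075, g' = -0.430 → V/F = 0.517
Converged at V/F = 0.517.
Then V = V/F·F = 0.5173·113.9 = 58.9 mol/h and L = F − V = 55.0 mol/h.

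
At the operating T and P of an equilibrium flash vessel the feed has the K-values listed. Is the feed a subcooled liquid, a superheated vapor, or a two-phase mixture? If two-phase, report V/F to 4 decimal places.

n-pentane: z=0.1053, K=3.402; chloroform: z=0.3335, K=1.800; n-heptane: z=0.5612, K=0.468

ΣzᵢKᵢ = 1.2212; Σzᵢ/Kᵢ = 1.4154.
Both exceed 1, so a two-phase solution exists.
Material balance + equilibrium reduce to Σ zᵢ(Kᵢ−1)/(1+ψ(Kᵢ−1)) = 0.
Newton–Raphson from ψ = 0.5:
  ψ = 0.5000: g = -0.10127, g' = -0.5291 → ψ = 0.3086
  ψ = 0.3086: g = 0.00202, g' = -0.5650 → ψ = 0.3122
Converged at ψ = 0.3122.

two-phase, V/F = 0.3122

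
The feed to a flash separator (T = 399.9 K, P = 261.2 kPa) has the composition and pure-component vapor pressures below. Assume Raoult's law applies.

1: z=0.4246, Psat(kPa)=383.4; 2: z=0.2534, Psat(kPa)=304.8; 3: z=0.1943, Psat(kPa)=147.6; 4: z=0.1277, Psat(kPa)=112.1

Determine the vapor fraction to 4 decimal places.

ψ = 0.4514

Raoult's law: Kᵢ = Pᵢˢᵃᵗ/P = Pᵢˢᵃᵗ/261.2.
  K_1 = 383.4/261.2 = 1.467841, K_2 = 304.8/261.2 = 1.166922, K_3 = 147.6/261.2 = 0.565084, K_4 = 112.1/261.2 = 0.429173
Rachford–Rice: g(ψ) = Σ zᵢ(Kᵢ−1)/(1+ψ(Kᵢ−1)) = 0.
g(0) = ΣzᵢKᵢ − 1 = 0.0835 and g(1) = 1 − Σzᵢ/Kᵢ = -0.1478, so a root lies in (0, 1).
Newton iteration, ψ⁰ = 0.61:
  ψ = 0.6100: g = -0.03392, g' = -0.2281 → ψ = 0.4613
  ψ = 0.4613: g = -0.00200, g' = -0.2031 → ψ = 0.4514
Converged at ψ = 0.4514.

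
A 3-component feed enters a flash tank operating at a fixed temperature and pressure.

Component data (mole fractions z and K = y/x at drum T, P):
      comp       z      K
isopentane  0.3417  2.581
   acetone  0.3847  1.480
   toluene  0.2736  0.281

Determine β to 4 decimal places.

Newton iteration, β⁰ = 0.56:
  β = 0.5600: g = 0.10276, g' = -0.6917 → β = 0.7086
  β = 0.7086: g = -0.00843, g' = -0.8271 → β = 0.6984
  β = 0.6984: g = -0.00007, g' = -0.8132 → β = 0.6983
Converged at β = 0.6983.

β = 0.6983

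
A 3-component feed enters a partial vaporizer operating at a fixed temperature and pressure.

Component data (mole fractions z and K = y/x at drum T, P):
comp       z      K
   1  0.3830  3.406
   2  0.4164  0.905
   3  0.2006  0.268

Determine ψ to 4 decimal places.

Newton iteration, ψ⁰ = 0.54:
  ψ = 0.5400: g = 0.11626, g' = -0.7175 → ψ = 0.7020
  ψ = 0.7020: g = -0.00178, g' = -0.7658 → ψ = 0.6997
Converged at ψ = 0.6997.

ψ = 0.6997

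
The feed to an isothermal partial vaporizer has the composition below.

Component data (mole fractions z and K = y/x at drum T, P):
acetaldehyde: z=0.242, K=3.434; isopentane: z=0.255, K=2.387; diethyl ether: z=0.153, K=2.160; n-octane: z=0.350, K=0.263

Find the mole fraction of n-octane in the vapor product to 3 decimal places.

y_n-octane = 0.181

Material balance + equilibrium reduce to Σ zᵢ(Kᵢ−1)/(1+ψ(Kᵢ−1)) = 0.
Check two-phase: ΣzᵢKᵢ = 1.862 > 1 and Σzᵢ/Kᵢ = 1.579 > 1, so g(0) = 0.862 > 0 and g(1) = -0.579 < 0.
Newton iteration, ψ⁰ = 0.5:
  ψ = 0.500: g = 0.1784, g' = -1.022 → ψ = 0.675
  ψ = 0.675: g = -0.0077, g' = -1.153 → ψ = 0.668
Converged at ψ = 0.668.
Compositions from xᵢ = zᵢ/(1+ψ(Kᵢ−1)), yᵢ = Kᵢxᵢ:
  acetaldehyde: x = 0.092, y = 0.317
  isopentane: x = 0.132, y = 0.316
  diethyl ether: x = 0.086, y = 0.186
  n-octane: x = 0.689, y = 0.181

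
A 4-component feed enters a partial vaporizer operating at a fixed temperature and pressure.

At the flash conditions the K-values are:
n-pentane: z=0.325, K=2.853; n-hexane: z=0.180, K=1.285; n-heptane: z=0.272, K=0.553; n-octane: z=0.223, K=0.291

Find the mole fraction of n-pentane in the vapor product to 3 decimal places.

Newton–Raphson from β = 0.46:
  β = 0.460: g = -0.0172, g' = -0.670 → β = 0.434
Converged at β = 0.434.
Compositions from xᵢ = zᵢ/(1+β(Kᵢ−1)), yᵢ = Kᵢxᵢ:
  n-pentane: x = 0.180, y = 0.514
  n-hexane: x = 0.160, y = 0.206
  n-heptane: x = 0.338, y = 0.187
  n-octane: x = 0.322, y = 0.094

y_n-pentane = 0.514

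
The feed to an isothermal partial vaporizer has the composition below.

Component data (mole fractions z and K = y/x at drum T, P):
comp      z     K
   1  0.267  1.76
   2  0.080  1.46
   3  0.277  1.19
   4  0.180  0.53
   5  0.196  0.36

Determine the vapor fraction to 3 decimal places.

Let ψ = V/F and solve Σ zᵢ(Kᵢ−1)/(1+ψ(Kᵢ−1)) = 0.
g(0) = ΣzᵢKᵢ − 1 = 0.082 and g(1) = 1 − Σzᵢ/Kᵢ = -0.323, so a root lies in (0, 1).
Newton–Raphson from ψ = 0.32:
  ψ = 0.320: g = -0.0124, g' = -0.304 → ψ = 0.279
Converged at ψ = 0.279.

ψ = 0.279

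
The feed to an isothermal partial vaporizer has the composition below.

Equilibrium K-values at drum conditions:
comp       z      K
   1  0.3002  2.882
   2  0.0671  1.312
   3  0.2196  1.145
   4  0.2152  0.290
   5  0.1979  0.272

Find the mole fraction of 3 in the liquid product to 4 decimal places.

Material balance + equilibrium reduce to Σ zᵢ(Kᵢ−1)/(1+ψ(Kᵢ−1)) = 0.
Feasibility: ΣzᵢKᵢ = 1.3209, Σzᵢ/Kᵢ = 1.8167 — both > 1, two phases present.
Iterate (Newton) starting at ψ = 0.36:
  ψ = 0.3600: g = -0.01462, g' = -0.7757 → ψ = 0.3412
Converged at ψ = 0.3412.
Compositions from xᵢ = zᵢ/(1+ψ(Kᵢ−1)), yᵢ = Kᵢxᵢ:
  1: x = 0.1828, y = 0.5269
  2: x = 0.0606, y = 0.0796
  3: x = 0.2092, y = 0.2396
  4: x = 0.2840, y = 0.0824
  5: x = 0.2633, y = 0.0716

x_3 = 0.2092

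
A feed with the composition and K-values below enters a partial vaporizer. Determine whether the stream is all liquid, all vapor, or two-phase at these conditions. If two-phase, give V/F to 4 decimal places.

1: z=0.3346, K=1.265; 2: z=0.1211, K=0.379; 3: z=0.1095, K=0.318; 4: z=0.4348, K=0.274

all liquid

ΣzᵢKᵢ = 0.6231; Σzᵢ/Kᵢ = 2.5152.
Since ΣzᵢKᵢ < 1 the mixture is below its bubble point — single liquid phase.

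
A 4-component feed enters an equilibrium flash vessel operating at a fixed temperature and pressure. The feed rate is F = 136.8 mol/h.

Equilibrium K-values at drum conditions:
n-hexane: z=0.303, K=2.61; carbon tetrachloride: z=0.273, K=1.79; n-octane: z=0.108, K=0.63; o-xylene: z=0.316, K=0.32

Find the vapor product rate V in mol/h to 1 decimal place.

Material balance + equilibrium reduce to Σ zᵢ(Kᵢ−1)/(1+V/F(Kᵢ−1)) = 0.
g(0) = ΣzᵢKᵢ − 1 = 0.449 and g(1) = 1 − Σzᵢ/Kᵢ = -0.428, so a root lies in (0, 1).
Iterate (Newton) starting at V/F = 0.5:
  V/F = 0.500: g = 0.0503, g' = -0.686 → V/F = 0.573
  V/F = 0.573: g = -0.0007, g' = -0.709 → V/F = 0.572
Converged at V/F = 0.572.
Then V = V/F·F = 0.5722·136.8 = 78.3 mol/h and L = F − V = 58.5 mol/h.

V = 78.3 mol/h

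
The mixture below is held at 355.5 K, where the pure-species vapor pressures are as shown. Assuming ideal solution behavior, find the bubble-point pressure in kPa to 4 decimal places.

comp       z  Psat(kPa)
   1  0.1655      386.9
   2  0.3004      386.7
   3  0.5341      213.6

At the bubble point ψ → 0, so ΣzᵢKᵢ = 1 with Kᵢ = Pᵢˢᵃᵗ/P ⇒ P = ΣzᵢPᵢˢᵃᵗ.
P = 0.1655·386.9 + 0.3004·386.7 + 0.5341·213.6 = 294.2804 kPa

Pbub = 294.2804 kPa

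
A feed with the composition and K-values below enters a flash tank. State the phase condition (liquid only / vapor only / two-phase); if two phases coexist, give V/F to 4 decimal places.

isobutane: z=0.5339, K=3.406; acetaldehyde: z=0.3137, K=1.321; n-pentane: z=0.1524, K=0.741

ΣzᵢKᵢ = 2.3458; Σzᵢ/Kᵢ = 0.5999.
Since Σzᵢ/Kᵢ < 1 the mixture is above its dew point — single vapor phase.

vapor only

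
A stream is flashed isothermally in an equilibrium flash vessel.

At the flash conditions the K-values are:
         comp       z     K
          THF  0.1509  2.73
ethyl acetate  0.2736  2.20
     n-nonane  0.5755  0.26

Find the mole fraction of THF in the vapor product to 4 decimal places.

y_THF = 0.3241

Material balance + equilibrium reduce to Σ zᵢ(Kᵢ−1)/(1+ψ(Kᵢ−1)) = 0.
g(0) = ΣzᵢKᵢ − 1 = 0.1635 and g(1) = 1 − Σzᵢ/Kᵢ = -1.3931, so a root lies in (0, 1).
Newton–Raphson from ψ = 0.5:
  ψ = 0.5000: g = -0.33081, g' = -1.0778 → ψ = 0.1931
  ψ = 0.1931: g = -0.03459, g' = -0.9425 → ψ = 0.1564
  ψ = 0.1564: g = 0.00034, g' = -0.9621 → ψ = 0.1567
Converged at ψ = 0.1567.
Compositions from xᵢ = zᵢ/(1+ψ(Kᵢ−1)), yᵢ = Kᵢxᵢ:
  THF: x = 0.1187, y = 0.3241
  ethyl acetate: x = 0.2303, y = 0.5066
  n-nonane: x = 0.6510, y = 0.1693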